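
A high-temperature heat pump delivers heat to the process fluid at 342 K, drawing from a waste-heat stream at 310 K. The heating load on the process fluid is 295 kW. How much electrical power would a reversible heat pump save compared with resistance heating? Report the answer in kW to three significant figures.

267 kW

The reservoir spacing is ΔT = 342 − 310 = 32.00 K.
COP_Carnot = T_H/ΔT = 342.00/32.00 = 10.69.
Resistance heating needs Ẇ_res = Q̇_H = 295.0 kW; the reversible heat pump needs only Ẇ_hp = Q̇_H/COP = 27.60 kW.
Saving = 295.0 − 27.60 = 267.4 kW.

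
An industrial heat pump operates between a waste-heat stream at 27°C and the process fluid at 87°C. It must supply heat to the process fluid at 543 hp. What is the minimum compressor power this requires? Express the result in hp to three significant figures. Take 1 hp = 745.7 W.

90.5 hp

In absolute terms T_C = 300.15 K and T_H = 360.15 K, so ΔT = 60.00 K.
COP_Carnot = T_H/ΔT = 360.15/60.00 = 6.003.
Ẇ_min = Q̇/COP_Carnot = 543.0/6.003 = 90.46 hp.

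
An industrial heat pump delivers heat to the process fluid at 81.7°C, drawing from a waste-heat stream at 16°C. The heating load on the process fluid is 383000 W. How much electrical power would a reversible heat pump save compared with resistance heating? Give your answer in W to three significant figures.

312000 W

In absolute terms T_C = 289.15 K and T_H = 354.85 K, so ΔT = 65.70 K.
COP_Carnot = T_H/ΔT = 354.85/65.70 = 5.401.
Resistance heating needs Ẇ_res = Q̇_H = 383000 W; the reversible heat pump needs only Ẇ_hp = Q̇_H/COP = 70910 W.
Saving = 383000 − 70910 = 312100 W.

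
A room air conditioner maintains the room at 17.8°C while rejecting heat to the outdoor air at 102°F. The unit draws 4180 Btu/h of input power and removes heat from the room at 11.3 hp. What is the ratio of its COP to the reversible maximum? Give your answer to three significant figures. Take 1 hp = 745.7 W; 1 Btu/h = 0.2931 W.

Converting, Q̇_C = 11.30 hp = 28750 Btu/h, so COP_actual = Q̇_C/Ẇ = 28750/4180 = 6.878.
In absolute terms T_C = 290.95 K and T_H = 312.04 K, so ΔT = 21.09 K.
COP_Carnot = T_C/ΔT = 290.95/21.09 = 13.80.
η_II = COP_actual/COP_Carnot = 6.878/13.80 = 0.4985.

0.499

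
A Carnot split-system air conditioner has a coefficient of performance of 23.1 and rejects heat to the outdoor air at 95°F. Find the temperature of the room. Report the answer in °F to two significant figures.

72 °F

For a Carnot refrigerator COP_R = T_C/(T_H − T_C), so T_C = COP·T_H/(1 + COP).
With T_H = 308.15 K, T_C = 23.1 × 308.15/24.10 = 295.36 K.
Converting, 295.36 K = 71.98°F.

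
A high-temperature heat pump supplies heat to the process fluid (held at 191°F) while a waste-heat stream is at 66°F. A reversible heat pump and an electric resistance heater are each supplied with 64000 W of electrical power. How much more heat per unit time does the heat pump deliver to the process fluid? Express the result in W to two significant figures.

270000 W

In absolute terms T_C = 292.04 K and T_H = 361.48 K, so ΔT = 69.44 K.
COP_Carnot = T_H/ΔT = 361.48/69.44 = 5.205.
The heat pump delivers Q̇_H = COP × Ẇ = 333100 W; the resistance heater delivers Ẇ = 64000 W.
Extra = (COP − 1)·Ẇ = 269100 W.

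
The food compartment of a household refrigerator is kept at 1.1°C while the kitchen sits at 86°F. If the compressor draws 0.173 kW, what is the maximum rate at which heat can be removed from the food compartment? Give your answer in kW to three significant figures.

In absolute terms T_C = 274.25 K and T_H = 303.15 K, so ΔT = 28.90 K.
COP_Carnot = T_C/ΔT = 274.25/28.90 = 9.490.
Q̇_max = COP_Carnot × Ẇ = 9.490 × 0.1730 kW = 1.642 kW.

1.64 kW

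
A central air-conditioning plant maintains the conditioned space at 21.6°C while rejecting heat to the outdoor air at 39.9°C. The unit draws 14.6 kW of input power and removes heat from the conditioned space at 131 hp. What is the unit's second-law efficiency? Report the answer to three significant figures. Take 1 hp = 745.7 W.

0.415

Converting, Q̇_C = 131.0 hp = 97.69 kW, so COP_actual = Q̇_C/Ẇ = 97.69/14.60 = 6.691.
In absolute terms T_C = 294.75 K and T_H = 313.05 K, so ΔT = 18.30 K.
COP_Carnot = T_C/ΔT = 294.75/18.30 = 16.11.
η_II = COP_actual/COP_Carnot = 6.691/16.11 = 0.4154.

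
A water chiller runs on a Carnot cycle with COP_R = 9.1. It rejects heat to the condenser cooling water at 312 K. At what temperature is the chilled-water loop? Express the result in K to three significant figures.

For a Carnot refrigerator COP_R = T_C/(T_H − T_C), so T_C = COP·T_H/(1 + COP).
With T_H = 312.00 K, T_C = 9.1 × 312.00/10.10 = 281.11 K.

281 K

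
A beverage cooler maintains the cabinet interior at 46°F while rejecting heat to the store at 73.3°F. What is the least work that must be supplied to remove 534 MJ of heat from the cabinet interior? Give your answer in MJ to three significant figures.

28.8 MJ

In absolute terms T_C = 280.93 K and T_H = 296.09 K, so ΔT = 15.17 K.
The reversible limit is COP_R = T_C/ΔT = 18.52, so W_min = Q_C/COP = Q_C·ΔT/T_C.
W_min = 534.0 × 15.17/280.93 = 28.83 MJ.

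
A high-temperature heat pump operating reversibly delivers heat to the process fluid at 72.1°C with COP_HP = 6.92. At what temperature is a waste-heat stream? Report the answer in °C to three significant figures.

22.2 °C

COP_HP = T_H/(T_H − T_C) gives T_H − T_C = T_H/COP.
With T_H = 345.25 K, T_C = 345.25 × (1 − 1/6.92) = 295.36 K.
Converting, 295.36 K = 22.21°C.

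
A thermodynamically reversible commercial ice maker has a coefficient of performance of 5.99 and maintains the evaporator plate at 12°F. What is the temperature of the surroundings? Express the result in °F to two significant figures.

COP_R = T_C/(T_H − T_C) gives T_H − T_C = T_C/COP.
With T_C = 262.04 K, T_H = 262.04 × (1 + 1/5.99) = 305.78 K.
Converting, 305.78 K = 90.74°F.

91 °F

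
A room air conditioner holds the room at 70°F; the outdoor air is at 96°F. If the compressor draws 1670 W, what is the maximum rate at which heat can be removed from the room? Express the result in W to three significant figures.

In absolute terms T_C = 294.26 K and T_H = 308.71 K, so ΔT = 14.44 K.
COP_Carnot = T_C/ΔT = 294.26/14.44 = 20.37.
Q̇_max = COP_Carnot × Ẇ = 20.37 × 1670 W = 34020 W.

34000 W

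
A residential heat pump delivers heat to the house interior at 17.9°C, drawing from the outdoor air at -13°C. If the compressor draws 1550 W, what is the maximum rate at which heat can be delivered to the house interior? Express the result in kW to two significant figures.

15 kW

In absolute terms T_C = 260.15 K and T_H = 291.05 K, so ΔT = 30.90 K.
COP_Carnot = T_H/ΔT = 291.05/30.90 = 9.419.
Q̇_max = COP_Carnot × Ẇ = 9.419 × 1550 W = 14600 W = 14.60 kW.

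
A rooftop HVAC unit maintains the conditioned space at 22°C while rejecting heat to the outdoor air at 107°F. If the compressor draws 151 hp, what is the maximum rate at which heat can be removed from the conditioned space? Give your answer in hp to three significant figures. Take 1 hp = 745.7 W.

In absolute terms T_C = 295.15 K and T_H = 314.82 K, so ΔT = 19.67 K.
COP_Carnot = T_C/ΔT = 295.15/19.67 = 15.01.
Q̇_max = COP_Carnot × Ẇ = 15.01 × 151.0 hp = 2266 hp.

2270 hp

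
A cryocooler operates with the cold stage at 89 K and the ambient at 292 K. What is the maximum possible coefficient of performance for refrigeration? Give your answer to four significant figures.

0.4384

The reservoir spacing is ΔT = 292 − 89 = 203.0 K.
For a reversible cycle, COP_Carnot = T_C/ΔT = 89.00/203.0 = 0.4384.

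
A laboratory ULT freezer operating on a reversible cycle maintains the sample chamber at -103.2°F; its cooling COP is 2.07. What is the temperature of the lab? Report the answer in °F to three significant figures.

69.0 °F

COP_R = T_C/(T_H − T_C) gives T_H − T_C = T_C/COP.
With T_C = 198.04 K, T_H = 198.04 × (1 + 1/2.07) = 293.71 K.
Converting, 293.71 K = 69.01°F.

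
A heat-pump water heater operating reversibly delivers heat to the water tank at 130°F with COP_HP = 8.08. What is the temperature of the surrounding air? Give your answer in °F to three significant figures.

COP_HP = T_H/(T_H − T_C) gives T_H − T_C = T_H/COP.
With T_H = 327.59 K, T_C = 327.59 × (1 − 1/8.08) = 287.05 K.
Converting, 287.05 K = 57.02°F.

57.0 °F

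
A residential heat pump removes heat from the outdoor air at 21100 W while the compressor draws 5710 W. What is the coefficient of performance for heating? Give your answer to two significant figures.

4.7

The first law gives Q̇_H = Q̇_C + Ẇ, so the three rates are Q̇_C = 21100, Q̇_H = 26810, Ẇ = 5710 W.
COP_HP = Q̇_H/Ẇ = 26810/5710 = 4.695.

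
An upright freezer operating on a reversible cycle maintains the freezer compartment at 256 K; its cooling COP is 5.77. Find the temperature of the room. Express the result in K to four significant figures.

COP_R = T_C/(T_H − T_C) gives T_H − T_C = T_C/COP.
With T_C = 256.00 K, T_H = 256.00 × (1 + 1/5.77) = 300.37 K.

300.4 K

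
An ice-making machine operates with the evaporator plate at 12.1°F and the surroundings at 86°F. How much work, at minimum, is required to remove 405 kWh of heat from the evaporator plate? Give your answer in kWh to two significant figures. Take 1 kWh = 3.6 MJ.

63 kWh

In absolute terms T_C = 262.09 K and T_H = 303.15 K, so ΔT = 41.06 K.
The reversible limit is COP_R = T_C/ΔT = 6.384, so W_min = Q_C/COP = Q_C·ΔT/T_C.
W_min = 405.0 × 41.06/262.09 = 63.44 kWh.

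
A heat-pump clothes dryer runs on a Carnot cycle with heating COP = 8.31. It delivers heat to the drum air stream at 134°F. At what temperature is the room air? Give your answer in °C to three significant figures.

COP_HP = T_H/(T_H − T_C) gives T_H − T_C = T_H/COP.
With T_H = 329.82 K, T_C = 329.82 × (1 − 1/8.31) = 290.13 K.
Converting, 290.13 K = 16.98°C.

17.0 °C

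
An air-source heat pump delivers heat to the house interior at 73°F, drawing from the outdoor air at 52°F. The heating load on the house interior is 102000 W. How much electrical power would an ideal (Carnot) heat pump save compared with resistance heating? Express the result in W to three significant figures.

98000 W

In absolute terms T_C = 284.26 K and T_H = 295.93 K, so ΔT = 11.67 K.
COP_Carnot = T_H/ΔT = 295.93/11.67 = 25.37.
Resistance heating needs Ẇ_res = Q̇_H = 102000 W; the reversible heat pump needs only Ẇ_hp = Q̇_H/COP = 4021 W.
Saving = 102000 − 4021 = 97980 W.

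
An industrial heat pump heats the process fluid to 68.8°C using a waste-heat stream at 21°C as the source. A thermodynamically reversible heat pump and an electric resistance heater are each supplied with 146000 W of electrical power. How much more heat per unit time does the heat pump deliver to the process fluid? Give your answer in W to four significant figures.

In absolute terms T_C = 294.15 K and T_H = 341.95 K, so ΔT = 47.80 K.
COP_Carnot = T_H/ΔT = 341.95/47.80 = 7.154.
The heat pump delivers Q̇_H = COP × Ẇ = 1044000 W; the resistance heater delivers Ẇ = 146000 W.
Extra = (COP − 1)·Ẇ = 898400 W.

898400 W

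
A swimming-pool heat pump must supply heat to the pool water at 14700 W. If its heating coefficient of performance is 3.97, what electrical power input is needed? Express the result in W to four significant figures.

3703 W

Ẇ = Q̇_H/COP_HP = 14700/3.97 = 3703 W.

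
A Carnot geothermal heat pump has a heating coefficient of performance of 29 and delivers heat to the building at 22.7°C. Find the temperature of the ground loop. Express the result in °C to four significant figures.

COP_HP = T_H/(T_H − T_C) gives T_H − T_C = T_H/COP.
With T_H = 295.85 K, T_C = 295.85 × (1 − 1/29) = 285.65 K.
Converting, 285.65 K = 12.50°C.

12.50 °C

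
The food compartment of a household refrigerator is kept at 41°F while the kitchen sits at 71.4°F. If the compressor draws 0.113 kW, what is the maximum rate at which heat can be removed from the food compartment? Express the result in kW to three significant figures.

In absolute terms T_C = 278.15 K and T_H = 295.04 K, so ΔT = 16.89 K.
COP_Carnot = T_C/ΔT = 278.15/16.89 = 16.47.
Q̇_max = COP_Carnot × Ẇ = 16.47 × 0.1130 kW = 1.861 kW.

1.86 kW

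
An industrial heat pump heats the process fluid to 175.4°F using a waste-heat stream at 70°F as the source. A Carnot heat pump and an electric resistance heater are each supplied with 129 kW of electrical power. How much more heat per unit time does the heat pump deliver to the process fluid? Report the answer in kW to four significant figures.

In absolute terms T_C = 294.26 K and T_H = 352.82 K, so ΔT = 58.56 K.
COP_Carnot = T_H/ΔT = 352.82/58.56 = 6.025.
The heat pump delivers Q̇_H = COP × Ẇ = 777.3 kW; the resistance heater delivers Ẇ = 129.0 kW.
Extra = (COP − 1)·Ẇ = 648.3 kW.

648.3 kW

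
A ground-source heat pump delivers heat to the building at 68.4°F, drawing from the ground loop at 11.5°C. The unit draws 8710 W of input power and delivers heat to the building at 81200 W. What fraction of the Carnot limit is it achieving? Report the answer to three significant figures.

COP_actual = Q̇_H/Ẇ = 81200/8710 = 9.323.
In absolute terms T_C = 284.65 K and T_H = 293.37 K, so ΔT = 8.722 K.
COP_Carnot = T_H/ΔT = 293.37/8.722 = 33.64.
η_II = COP_actual/COP_Carnot = 9.323/33.64 = 0.2772.

0.277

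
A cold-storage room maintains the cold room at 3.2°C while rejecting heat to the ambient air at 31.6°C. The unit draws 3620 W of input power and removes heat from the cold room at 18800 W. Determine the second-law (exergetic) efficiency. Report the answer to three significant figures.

0.534

COP_actual = Q̇_C/Ẇ = 18800/3620 = 5.193.
In absolute terms T_C = 276.35 K and T_H = 304.75 K, so ΔT = 28.40 K.
COP_Carnot = T_C/ΔT = 276.35/28.40 = 9.731.
η_II = COP_actual/COP_Carnot = 5.193/9.731 = 0.5337.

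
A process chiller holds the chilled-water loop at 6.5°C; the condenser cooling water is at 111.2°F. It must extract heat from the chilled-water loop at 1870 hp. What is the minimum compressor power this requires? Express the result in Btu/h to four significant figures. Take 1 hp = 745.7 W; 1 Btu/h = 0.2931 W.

In absolute terms T_C = 279.65 K and T_H = 317.15 K, so ΔT = 37.50 K.
COP_Carnot = T_C/ΔT = 279.65/37.50 = 7.457.
Ẇ_min = Q̇/COP_Carnot = 1870/7.457 = 250.8 hp = 638000 Btu/h.

638000 Btu/h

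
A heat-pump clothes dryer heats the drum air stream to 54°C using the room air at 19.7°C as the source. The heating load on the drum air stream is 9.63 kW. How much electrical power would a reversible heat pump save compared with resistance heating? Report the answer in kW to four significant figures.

8.620 kW

In absolute terms T_C = 292.85 K and T_H = 327.15 K, so ΔT = 34.30 K.
COP_Carnot = T_H/ΔT = 327.15/34.30 = 9.538.
Resistance heating needs Ẇ_res = Q̇_H = 9.630 kW; the reversible heat pump needs only Ẇ_hp = Q̇_H/COP = 1.010 kW.
Saving = 9.630 − 1.010 = 8.620 kW.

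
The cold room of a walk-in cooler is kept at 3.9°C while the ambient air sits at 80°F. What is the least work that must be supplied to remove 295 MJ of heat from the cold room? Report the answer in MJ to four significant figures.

24.24 MJ

In absolute terms T_C = 277.05 K and T_H = 299.82 K, so ΔT = 22.77 K.
The reversible limit is COP_R = T_C/ΔT = 12.17, so W_min = Q_C/COP = Q_C·ΔT/T_C.
W_min = 295.0 × 22.77/277.05 = 24.24 MJ.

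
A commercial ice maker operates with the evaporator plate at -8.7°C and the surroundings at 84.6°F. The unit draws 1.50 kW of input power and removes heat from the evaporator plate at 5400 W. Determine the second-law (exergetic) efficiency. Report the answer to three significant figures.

Converting, Q̇_C = 5400 W = 5.400 kW, so COP_actual = Q̇_C/Ẇ = 5.400/1.500 = 3.600.
In absolute terms T_C = 264.45 K and T_H = 302.37 K, so ΔT = 37.92 K.
COP_Carnot = T_C/ΔT = 264.45/37.92 = 6.973.
η_II = COP_actual/COP_Carnot = 3.600/6.973 = 0.5162.

0.516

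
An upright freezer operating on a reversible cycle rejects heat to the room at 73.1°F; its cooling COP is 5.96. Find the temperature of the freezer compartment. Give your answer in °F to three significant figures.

-3.45 °F

For a Carnot refrigerator COP_R = T_C/(T_H − T_C), so T_C = COP·T_H/(1 + COP).
With T_H = 295.98 K, T_C = 5.96 × 295.98/6.960 = 253.46 K.
Converting, 253.46 K = -3.45°F.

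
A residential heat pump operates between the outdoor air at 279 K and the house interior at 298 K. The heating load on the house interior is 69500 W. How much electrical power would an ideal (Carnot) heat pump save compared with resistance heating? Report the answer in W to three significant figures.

65100 W

The reservoir spacing is ΔT = 298 − 279 = 19.00 K.
COP_Carnot = T_H/ΔT = 298.00/19.00 = 15.68.
Resistance heating needs Ẇ_res = Q̇_H = 69500 W; the reversible heat pump needs only Ẇ_hp = Q̇_H/COP = 4431 W.
Saving = 69500 − 4431 = 65070 W.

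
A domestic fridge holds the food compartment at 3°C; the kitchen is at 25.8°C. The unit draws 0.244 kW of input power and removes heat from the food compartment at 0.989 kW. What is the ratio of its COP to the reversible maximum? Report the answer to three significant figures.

0.335

COP_actual = Q̇_C/Ẇ = 0.9890/0.2440 = 4.053.
In absolute terms T_C = 276.15 K and T_H = 298.95 K, so ΔT = 22.80 K.
COP_Carnot = T_C/ΔT = 276.15/22.80 = 12.11.
η_II = COP_actual/COP_Carnot = 4.053/12.11 = 0.3347.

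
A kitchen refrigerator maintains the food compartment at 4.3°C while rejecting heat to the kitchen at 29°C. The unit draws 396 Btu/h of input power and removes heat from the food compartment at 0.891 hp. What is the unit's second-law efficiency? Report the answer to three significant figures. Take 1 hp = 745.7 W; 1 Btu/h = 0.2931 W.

0.510

Converting, Q̇_C = 0.8910 hp = 2267 Btu/h, so COP_actual = Q̇_C/Ẇ = 2267/396.0 = 5.724.
In absolute terms T_C = 277.45 K and T_H = 302.15 K, so ΔT = 24.70 K.
COP_Carnot = T_C/ΔT = 277.45/24.70 = 11.23.
η_II = COP_actual/COP_Carnot = 5.724/11.23 = 0.5096.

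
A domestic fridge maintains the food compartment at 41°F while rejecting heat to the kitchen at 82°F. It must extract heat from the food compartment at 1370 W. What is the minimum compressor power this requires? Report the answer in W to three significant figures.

In absolute terms T_C = 278.15 K and T_H = 300.93 K, so ΔT = 22.78 K.
COP_Carnot = T_C/ΔT = 278.15/22.78 = 12.21.
Ẇ_min = Q̇/COP_Carnot = 1370/12.21 = 112.2 W.

112 W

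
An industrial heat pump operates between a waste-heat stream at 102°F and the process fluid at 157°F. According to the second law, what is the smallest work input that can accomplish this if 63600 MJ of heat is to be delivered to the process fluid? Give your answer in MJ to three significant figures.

In absolute terms T_C = 312.04 K and T_H = 342.59 K, so ΔT = 30.56 K.
The reversible limit is COP_HP = T_H/ΔT = 11.21, so W_min = Q_H/COP = Q_H·ΔT/T_H.
W_min = 63600 × 30.56/342.59 = 5672 MJ.

5670 MJ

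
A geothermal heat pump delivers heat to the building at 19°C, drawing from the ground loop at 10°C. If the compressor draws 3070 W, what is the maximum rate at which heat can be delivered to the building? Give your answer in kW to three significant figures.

In absolute terms T_C = 283.15 K and T_H = 292.15 K, so ΔT = 9.000 K.
COP_Carnot = T_H/ΔT = 292.15/9.000 = 32.46.
Q̇_max = COP_Carnot × Ẇ = 32.46 × 3070 W = 99660 W = 99.66 kW.

99.7 kW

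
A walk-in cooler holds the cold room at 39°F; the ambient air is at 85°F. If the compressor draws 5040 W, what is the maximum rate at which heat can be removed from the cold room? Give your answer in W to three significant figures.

In absolute terms T_C = 277.04 K and T_H = 302.59 K, so ΔT = 25.56 K.
COP_Carnot = T_C/ΔT = 277.04/25.56 = 10.84.
Q̇_max = COP_Carnot × Ẇ = 10.84 × 5040 W = 54640 W.

54600 W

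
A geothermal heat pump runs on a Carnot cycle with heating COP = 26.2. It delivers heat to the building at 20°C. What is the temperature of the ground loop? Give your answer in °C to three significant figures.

8.81 °C

COP_HP = T_H/(T_H − T_C) gives T_H − T_C = T_H/COP.
With T_H = 293.15 K, T_C = 293.15 × (1 − 1/26.2) = 281.96 K.
Converting, 281.96 K = 8.81°C.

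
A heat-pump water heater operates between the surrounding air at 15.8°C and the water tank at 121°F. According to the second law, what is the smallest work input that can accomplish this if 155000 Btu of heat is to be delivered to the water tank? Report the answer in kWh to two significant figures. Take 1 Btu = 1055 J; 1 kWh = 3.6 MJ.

4.7 kWh

In absolute terms T_C = 288.95 K and T_H = 322.59 K, so ΔT = 33.64 K.
The reversible limit is COP_HP = T_H/ΔT = 9.588, so W_min = Q_H/COP = Q_H·ΔT/T_H.
W_min = 155000 × 33.64/322.59 = 16170 Btu = 4.737 kWh.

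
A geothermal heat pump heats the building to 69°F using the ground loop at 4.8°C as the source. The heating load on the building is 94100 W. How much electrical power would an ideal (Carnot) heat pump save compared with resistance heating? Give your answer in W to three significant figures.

In absolute terms T_C = 277.95 K and T_H = 293.71 K, so ΔT = 15.76 K.
COP_Carnot = T_H/ΔT = 293.71/15.76 = 18.64.
Resistance heating needs Ẇ_res = Q̇_H = 94100 W; the reversible heat pump needs only Ẇ_hp = Q̇_H/COP = 5048 W.
Saving = 94100 − 5048 = 89050 W.

89100 W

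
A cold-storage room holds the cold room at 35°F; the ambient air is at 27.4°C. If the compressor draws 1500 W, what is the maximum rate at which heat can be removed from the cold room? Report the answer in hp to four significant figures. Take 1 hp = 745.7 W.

21.48 hp

In absolute terms T_C = 274.82 K and T_H = 300.55 K, so ΔT = 25.73 K.
COP_Carnot = T_C/ΔT = 274.82/25.73 = 10.68.
Q̇_max = COP_Carnot × Ẇ = 10.68 × 1500 W = 16020 W = 21.48 hp.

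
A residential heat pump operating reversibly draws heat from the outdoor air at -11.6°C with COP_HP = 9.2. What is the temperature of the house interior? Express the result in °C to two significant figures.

20 °C

COP_HP = T_H/(T_H − T_C) rearranges to T_H = COP·T_C/(COP − 1).
With T_C = 261.55 K, T_H = 9.2 × 261.55/8.200 = 293.45 K.
Converting, 293.45 K = 20.30°C.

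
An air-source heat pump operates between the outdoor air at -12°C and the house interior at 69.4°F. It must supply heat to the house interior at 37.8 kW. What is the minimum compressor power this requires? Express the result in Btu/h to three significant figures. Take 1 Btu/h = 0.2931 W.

In absolute terms T_C = 261.15 K and T_H = 293.93 K, so ΔT = 32.78 K.
COP_Carnot = T_H/ΔT = 293.93/32.78 = 8.967.
Ẇ_min = Q̇/COP_Carnot = 37.80/8.967 = 4.215 kW = 14380 Btu/h.

14400 Btu/h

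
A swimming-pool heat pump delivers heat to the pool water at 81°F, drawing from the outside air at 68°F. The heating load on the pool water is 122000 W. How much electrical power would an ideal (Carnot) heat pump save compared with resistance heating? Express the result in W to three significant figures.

119000 W

In absolute terms T_C = 293.15 K and T_H = 300.37 K, so ΔT = 7.222 K.
COP_Carnot = T_H/ΔT = 300.37/7.222 = 41.59.
Resistance heating needs Ẇ_res = Q̇_H = 122000 W; the reversible heat pump needs only Ẇ_hp = Q̇_H/COP = 2933 W.
Saving = 122000 − 2933 = 119100 W.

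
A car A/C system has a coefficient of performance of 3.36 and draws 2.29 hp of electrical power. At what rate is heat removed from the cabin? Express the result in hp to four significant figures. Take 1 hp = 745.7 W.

7.694 hp

Q̇_C = COP × Ẇ = 3.36 × 2.290 = 7.694 hp.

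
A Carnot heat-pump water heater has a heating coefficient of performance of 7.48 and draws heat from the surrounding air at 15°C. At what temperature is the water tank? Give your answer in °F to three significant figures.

COP_HP = T_H/(T_H − T_C) rearranges to T_H = COP·T_C/(COP − 1).
With T_C = 288.15 K, T_H = 7.48 × 288.15/6.480 = 332.62 K.
Converting, 332.62 K = 139.04°F.

139 °F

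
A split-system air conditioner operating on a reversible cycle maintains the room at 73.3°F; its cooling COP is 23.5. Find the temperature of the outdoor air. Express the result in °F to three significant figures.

COP_R = T_C/(T_H − T_C) gives T_H − T_C = T_C/COP.
With T_C = 296.09 K, T_H = 296.09 × (1 + 1/23.5) = 308.69 K.
Converting, 308.69 K = 95.98°F.

96.0 °F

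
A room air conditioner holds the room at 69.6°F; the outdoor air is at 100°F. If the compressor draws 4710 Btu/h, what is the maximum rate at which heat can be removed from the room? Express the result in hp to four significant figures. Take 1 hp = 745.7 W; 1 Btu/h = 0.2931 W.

In absolute terms T_C = 294.04 K and T_H = 310.93 K, so ΔT = 16.89 K.
COP_Carnot = T_C/ΔT = 294.04/16.89 = 17.41.
Q̇_max = COP_Carnot × Ẇ = 17.41 × 4710 Btu/h = 82000 Btu/h = 32.23 hp.

32.23 hp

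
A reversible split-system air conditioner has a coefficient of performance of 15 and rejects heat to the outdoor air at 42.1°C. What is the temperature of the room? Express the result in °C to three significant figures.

For a Carnot refrigerator COP_R = T_C/(T_H − T_C), so T_C = COP·T_H/(1 + COP).
With T_H = 315.25 K, T_C = 15 × 315.25/16.00 = 295.55 K.
Converting, 295.55 K = 22.40°C.

22.4 °C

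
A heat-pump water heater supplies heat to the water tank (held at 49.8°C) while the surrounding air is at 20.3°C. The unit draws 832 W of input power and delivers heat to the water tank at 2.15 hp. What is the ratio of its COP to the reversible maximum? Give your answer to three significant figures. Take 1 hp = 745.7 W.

Converting, Q̇_H = 2.150 hp = 1603 W, so COP_actual = Q̇_H/Ẇ = 1603/832.0 = 1.927.
In absolute terms T_C = 293.45 K and T_H = 322.95 K, so ΔT = 29.50 K.
COP_Carnot = T_H/ΔT = 322.95/29.50 = 10.95.
η_II = COP_actual/COP_Carnot = 1.927/10.95 = 0.1760.

0.176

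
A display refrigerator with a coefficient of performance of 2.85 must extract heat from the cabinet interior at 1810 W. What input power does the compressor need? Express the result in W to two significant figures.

Ẇ = Q̇_C/COP = 1810/2.85 = 635.1 W.

640 W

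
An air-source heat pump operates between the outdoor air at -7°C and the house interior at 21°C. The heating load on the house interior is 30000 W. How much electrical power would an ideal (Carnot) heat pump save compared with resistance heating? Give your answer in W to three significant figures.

In absolute terms T_C = 266.15 K and T_H = 294.15 K, so ΔT = 28.00 K.
COP_Carnot = T_H/ΔT = 294.15/28.00 = 10.51.
Resistance heating needs Ẇ_res = Q̇_H = 30000 W; the reversible heat pump needs only Ẇ_hp = Q̇_H/COP = 2856 W.
Saving = 30000 − 2856 = 27140 W.

27100 W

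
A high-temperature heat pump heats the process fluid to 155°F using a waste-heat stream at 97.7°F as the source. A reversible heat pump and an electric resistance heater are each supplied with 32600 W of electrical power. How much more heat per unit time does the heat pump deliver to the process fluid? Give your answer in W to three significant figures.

In absolute terms T_C = 309.65 K and T_H = 341.48 K, so ΔT = 31.83 K.
COP_Carnot = T_H/ΔT = 341.48/31.83 = 10.73.
The heat pump delivers Q̇_H = COP × Ẇ = 349700 W; the resistance heater delivers Ẇ = 32600 W.
Extra = (COP − 1)·Ẇ = 317100 W.

317000 W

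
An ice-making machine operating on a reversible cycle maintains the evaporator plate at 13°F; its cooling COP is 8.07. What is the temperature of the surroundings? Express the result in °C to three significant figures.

COP_R = T_C/(T_H − T_C) gives T_H − T_C = T_C/COP.
With T_C = 262.59 K, T_H = 262.59 × (1 + 1/8.07) = 295.13 K.
Converting, 295.13 K = 21.98°C.

22.0 °C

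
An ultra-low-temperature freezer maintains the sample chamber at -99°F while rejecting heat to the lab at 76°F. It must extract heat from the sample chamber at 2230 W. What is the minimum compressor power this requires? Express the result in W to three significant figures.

In absolute terms T_C = 200.37 K and T_H = 297.59 K, so ΔT = 97.22 K.
COP_Carnot = T_C/ΔT = 200.37/97.22 = 2.061.
Ẇ_min = Q̇/COP_Carnot = 2230/2.061 = 1082 W.

1080 W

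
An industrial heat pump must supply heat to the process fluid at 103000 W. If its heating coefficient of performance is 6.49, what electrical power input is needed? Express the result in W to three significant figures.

Ẇ = Q̇_H/COP_HP = 103000/6.49 = 15870 W.

15900 W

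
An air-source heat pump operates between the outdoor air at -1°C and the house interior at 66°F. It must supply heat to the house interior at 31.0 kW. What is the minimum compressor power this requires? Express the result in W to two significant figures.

2100 W

In absolute terms T_C = 272.15 K and T_H = 292.04 K, so ΔT = 19.89 K.
COP_Carnot = T_H/ΔT = 292.04/19.89 = 14.68.
Ẇ_min = Q̇/COP_Carnot = 31.00/14.68 = 2.111 kW = 2111 W.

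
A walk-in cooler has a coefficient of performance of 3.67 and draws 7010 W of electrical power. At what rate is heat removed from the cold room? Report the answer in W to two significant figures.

Q̇_C = COP × Ẇ = 3.67 × 7010 = 25730 W.

26000 W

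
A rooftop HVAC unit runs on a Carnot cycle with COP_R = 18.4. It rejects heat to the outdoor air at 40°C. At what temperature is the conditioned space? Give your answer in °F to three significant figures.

74.9 °F

For a Carnot refrigerator COP_R = T_C/(T_H − T_C), so T_C = COP·T_H/(1 + COP).
With T_H = 313.15 K, T_C = 18.4 × 313.15/19.40 = 297.01 K.
Converting, 297.01 K = 74.94°F.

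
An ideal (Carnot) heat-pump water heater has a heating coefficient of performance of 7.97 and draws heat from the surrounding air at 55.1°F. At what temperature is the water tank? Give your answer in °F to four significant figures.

COP_HP = T_H/(T_H − T_C) rearranges to T_H = COP·T_C/(COP − 1).
With T_C = 285.98 K, T_H = 7.97 × 285.98/6.970 = 327.01 K.
Converting, 327.01 K = 128.96°F.

129.0 °F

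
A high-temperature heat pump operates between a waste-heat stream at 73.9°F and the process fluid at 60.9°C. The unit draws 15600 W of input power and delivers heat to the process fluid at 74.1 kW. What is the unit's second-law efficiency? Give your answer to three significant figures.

0.535

Converting, Q̇_H = 74.10 kW = 74100 W, so COP_actual = Q̇_H/Ẇ = 74100/15600 = 4.750.
In absolute terms T_C = 296.43 K and T_H = 334.05 K, so ΔT = 37.62 K.
COP_Carnot = T_H/ΔT = 334.05/37.62 = 8.879.
η_II = COP_actual/COP_Carnot = 4.750/8.879 = 0.5350.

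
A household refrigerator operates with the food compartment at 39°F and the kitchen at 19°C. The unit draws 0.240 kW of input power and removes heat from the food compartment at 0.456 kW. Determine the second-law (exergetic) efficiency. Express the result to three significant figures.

COP_actual = Q̇_C/Ẇ = 0.4560/0.2400 = 1.900.
In absolute terms T_C = 277.04 K and T_H = 292.15 K, so ΔT = 15.11 K.
COP_Carnot = T_C/ΔT = 277.04/15.11 = 18.33.
η_II = COP_actual/COP_Carnot = 1.900/18.33 = 0.1036.

0.104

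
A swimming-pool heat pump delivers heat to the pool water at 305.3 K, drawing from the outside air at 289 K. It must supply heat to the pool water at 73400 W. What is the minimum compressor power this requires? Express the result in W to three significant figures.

3920 W

The reservoir spacing is ΔT = 305.3 − 289 = 16.30 K.
COP_Carnot = T_H/ΔT = 305.30/16.30 = 18.73.
Ẇ_min = Q̇/COP_Carnot = 73400/18.73 = 3919 W.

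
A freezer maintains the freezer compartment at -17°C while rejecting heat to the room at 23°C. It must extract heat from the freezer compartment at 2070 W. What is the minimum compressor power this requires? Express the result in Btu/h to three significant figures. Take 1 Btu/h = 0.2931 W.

In absolute terms T_C = 256.15 K and T_H = 296.15 K, so ΔT = 40.00 K.
COP_Carnot = T_C/ΔT = 256.15/40.00 = 6.404.
Ẇ_min = Q̇/COP_Carnot = 2070/6.404 = 323.2 W = 1103 Btu/h.

1100 Btu/h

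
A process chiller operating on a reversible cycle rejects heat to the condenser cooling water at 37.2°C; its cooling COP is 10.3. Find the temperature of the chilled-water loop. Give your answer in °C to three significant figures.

9.74 °C

For a Carnot refrigerator COP_R = T_C/(T_H − T_C), so T_C = COP·T_H/(1 + COP).
With T_H = 310.35 K, T_C = 10.3 × 310.35/11.30 = 282.89 K.
Converting, 282.89 K = 9.74°C.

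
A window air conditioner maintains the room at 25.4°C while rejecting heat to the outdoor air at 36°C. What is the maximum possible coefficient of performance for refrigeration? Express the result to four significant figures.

In absolute terms T_C = 298.55 K and T_H = 309.15 K, so ΔT = 10.60 K.
For a reversible cycle, COP_Carnot = T_C/ΔT = 298.55/10.60 = 28.17.

28.17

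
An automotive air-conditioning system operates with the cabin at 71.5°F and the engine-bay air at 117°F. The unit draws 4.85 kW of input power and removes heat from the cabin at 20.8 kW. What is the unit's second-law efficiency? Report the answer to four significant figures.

0.3674

COP_actual = Q̇_C/Ẇ = 20.80/4.850 = 4.289.
In absolute terms T_C = 295.09 K and T_H = 320.37 K, so ΔT = 25.28 K.
COP_Carnot = T_C/ΔT = 295.09/25.28 = 11.67.
η_II = COP_actual/COP_Carnot = 4.289/11.67 = 0.3674.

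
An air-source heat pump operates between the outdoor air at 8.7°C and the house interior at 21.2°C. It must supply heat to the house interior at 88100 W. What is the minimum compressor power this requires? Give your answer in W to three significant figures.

3740 W

In absolute terms T_C = 281.85 K and T_H = 294.35 K, so ΔT = 12.50 K.
COP_Carnot = T_H/ΔT = 294.35/12.50 = 23.55.
Ẇ_min = Q̇/COP_Carnot = 88100/23.55 = 3741 W.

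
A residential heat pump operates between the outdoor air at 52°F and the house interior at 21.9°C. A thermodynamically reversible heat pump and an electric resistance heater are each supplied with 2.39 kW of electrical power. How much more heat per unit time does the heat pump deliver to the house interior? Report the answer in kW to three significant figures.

In absolute terms T_C = 284.26 K and T_H = 295.05 K, so ΔT = 10.79 K.
COP_Carnot = T_H/ΔT = 295.05/10.79 = 27.35.
The heat pump delivers Q̇_H = COP × Ẇ = 65.36 kW; the resistance heater delivers Ẇ = 2.390 kW.
Extra = (COP − 1)·Ẇ = 62.97 kW.

63.0 kW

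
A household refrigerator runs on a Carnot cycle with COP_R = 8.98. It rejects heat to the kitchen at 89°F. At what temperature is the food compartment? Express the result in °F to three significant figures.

34.0 °F

For a Carnot refrigerator COP_R = T_C/(T_H − T_C), so T_C = COP·T_H/(1 + COP).
With T_H = 304.82 K, T_C = 8.98 × 304.82/9.980 = 274.27 K.
Converting, 274.27 K = 34.02°F.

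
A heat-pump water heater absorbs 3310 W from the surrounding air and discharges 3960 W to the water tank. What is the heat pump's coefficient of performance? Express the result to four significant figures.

The first law gives Q̇_H = Q̇_C + Ẇ, so the three rates are Q̇_C = 3310, Q̇_H = 3960, Ẇ = 650.0 W.
COP_HP = Q̇_H/Ẇ = 3960/650.0 = 6.092.

6.092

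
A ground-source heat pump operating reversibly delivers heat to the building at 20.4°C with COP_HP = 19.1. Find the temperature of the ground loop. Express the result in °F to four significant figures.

COP_HP = T_H/(T_H − T_C) gives T_H − T_C = T_H/COP.
With T_H = 293.55 K, T_C = 293.55 × (1 − 1/19.1) = 278.18 K.
Converting, 278.18 K = 41.06°F.

41.06 °F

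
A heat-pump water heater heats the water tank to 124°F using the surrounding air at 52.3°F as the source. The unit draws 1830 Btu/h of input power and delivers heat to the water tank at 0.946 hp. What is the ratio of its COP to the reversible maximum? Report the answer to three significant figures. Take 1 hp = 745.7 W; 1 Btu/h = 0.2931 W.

Converting, Q̇_H = 0.9460 hp = 2407 Btu/h, so COP_actual = Q̇_H/Ẇ = 2407/1830 = 1.315.
In absolute terms T_C = 284.43 K and T_H = 324.26 K, so ΔT = 39.83 K.
COP_Carnot = T_H/ΔT = 324.26/39.83 = 8.140.
η_II = COP_actual/COP_Carnot = 1.315/8.140 = 0.1616.

0.162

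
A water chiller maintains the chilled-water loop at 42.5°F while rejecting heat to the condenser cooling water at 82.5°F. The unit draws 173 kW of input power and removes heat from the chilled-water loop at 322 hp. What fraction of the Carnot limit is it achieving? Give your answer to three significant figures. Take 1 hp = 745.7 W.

0.111

Converting, Q̇_C = 322.0 hp = 240.1 kW, so COP_actual = Q̇_C/Ẇ = 240.1/173.0 = 1.388.
In absolute terms T_C = 278.98 K and T_H = 301.21 K, so ΔT = 22.22 K.
COP_Carnot = T_C/ΔT = 278.98/22.22 = 12.55.
η_II = COP_actual/COP_Carnot = 1.388/12.55 = 0.1106.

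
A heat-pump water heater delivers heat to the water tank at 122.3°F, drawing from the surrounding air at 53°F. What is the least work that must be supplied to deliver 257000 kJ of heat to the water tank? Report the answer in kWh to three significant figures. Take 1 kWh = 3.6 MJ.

In absolute terms T_C = 284.82 K and T_H = 323.32 K, so ΔT = 38.50 K.
The reversible limit is COP_HP = T_H/ΔT = 8.398, so W_min = Q_H/COP = Q_H·ΔT/T_H.
W_min = 257000 × 38.50/323.32 = 30600 kJ = 8.501 kWh.

8.50 kWh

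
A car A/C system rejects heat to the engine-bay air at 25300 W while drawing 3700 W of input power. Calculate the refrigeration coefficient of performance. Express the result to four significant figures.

The first law gives Q̇_H = Q̇_C + Ẇ, so the three rates are Q̇_C = 21600, Q̇_H = 25300, Ẇ = 3700 W.
COP_R = Q̇_C/Ẇ = 21600/3700 = 5.838.

5.838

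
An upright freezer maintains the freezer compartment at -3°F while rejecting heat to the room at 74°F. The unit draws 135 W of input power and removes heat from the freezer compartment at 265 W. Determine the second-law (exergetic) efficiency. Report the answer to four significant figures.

COP_actual = Q̇_C/Ẇ = 265.0/135.0 = 1.963.
In absolute terms T_C = 253.71 K and T_H = 296.48 K, so ΔT = 42.78 K.
COP_Carnot = T_C/ΔT = 253.71/42.78 = 5.931.
η_II = COP_actual/COP_Carnot = 1.963/5.931 = 0.3310.

0.3310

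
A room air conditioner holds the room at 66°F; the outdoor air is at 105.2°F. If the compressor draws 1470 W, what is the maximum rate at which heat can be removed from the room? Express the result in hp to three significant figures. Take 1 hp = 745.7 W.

In absolute terms T_C = 292.04 K and T_H = 313.82 K, so ΔT = 21.78 K.
COP_Carnot = T_C/ΔT = 292.04/21.78 = 13.41.
Q̇_max = COP_Carnot × Ẇ = 13.41 × 1470 W = 19710 W = 26.44 hp.

26.4 hp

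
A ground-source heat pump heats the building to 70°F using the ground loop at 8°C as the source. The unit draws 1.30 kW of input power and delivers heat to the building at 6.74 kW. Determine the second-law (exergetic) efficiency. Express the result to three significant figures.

0.231

COP_actual = Q̇_H/Ẇ = 6.740/1.300 = 5.185.
In absolute terms T_C = 281.15 K and T_H = 294.26 K, so ΔT = 13.11 K.
COP_Carnot = T_H/ΔT = 294.26/13.11 = 22.44.
η_II = COP_actual/COP_Carnot = 5.185/22.44 = 0.2310.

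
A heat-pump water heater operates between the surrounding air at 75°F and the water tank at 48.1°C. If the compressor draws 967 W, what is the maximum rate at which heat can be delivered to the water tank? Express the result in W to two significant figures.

In absolute terms T_C = 297.04 K and T_H = 321.25 K, so ΔT = 24.21 K.
COP_Carnot = T_H/ΔT = 321.25/24.21 = 13.27.
Q̇_max = COP_Carnot × Ẇ = 13.27 × 967.0 W = 12830 W.

13000 W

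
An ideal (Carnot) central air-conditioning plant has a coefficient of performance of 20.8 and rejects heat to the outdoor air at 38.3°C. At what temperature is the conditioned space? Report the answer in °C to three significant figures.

24.0 °C

For a Carnot refrigerator COP_R = T_C/(T_H − T_C), so T_C = COP·T_H/(1 + COP).
With T_H = 311.45 K, T_C = 20.8 × 311.45/21.80 = 297.16 K.
Converting, 297.16 K = 24.01°C.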